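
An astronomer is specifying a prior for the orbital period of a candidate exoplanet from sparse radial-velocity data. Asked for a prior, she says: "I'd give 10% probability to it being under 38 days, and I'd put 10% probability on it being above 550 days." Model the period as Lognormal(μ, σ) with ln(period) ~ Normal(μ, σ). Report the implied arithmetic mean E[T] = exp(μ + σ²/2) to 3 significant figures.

If T ~ Lognormal(μ,σ) then ln T ~ Normal(μ,σ), so the p-quantile of ln T is μ + z_p·σ.
ln(38) = 3.638 and ln(550) = 6.31; z_{0.1} = -1.282, z_{0.9} = 1.282.
σ = (6.31 − 3.638)/(1.282 − (-1.282)) = 1.043.
μ = 3.638 − (-1.282)·1.043 = 4.974.
E[T] = exp(μ + σ²/2) = exp(4.974 + 0.5435) = 249 days.

E[T] ≈ 249 days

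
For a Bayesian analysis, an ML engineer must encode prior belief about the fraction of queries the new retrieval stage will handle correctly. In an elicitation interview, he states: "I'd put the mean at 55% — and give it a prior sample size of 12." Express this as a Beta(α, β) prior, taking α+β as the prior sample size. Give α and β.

α = 6.6, β = 5.4

Under the effective-sample-size interpretation, Beta(α, β) has prior mean α/(α+β) and prior sample size α+β.
So α+β = 12 and α/(α+β) = 0.55, giving α = 0.55·12 = 6.6 and β = 12 − 6.6 = 5.4.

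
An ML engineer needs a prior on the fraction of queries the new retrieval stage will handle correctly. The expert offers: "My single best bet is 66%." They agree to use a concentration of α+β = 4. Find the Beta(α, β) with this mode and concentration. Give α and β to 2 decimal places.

α = 2.32, β = 1.68

For α,β > 1 the Beta mode is (α−1)/(α+β−2). With α+β = 4, the mode is (α−1)/2.
Set (α−1)/2 = 0.66 → α = 1 + 0.66·2 = 2.32.
β = 4 − α = 1.68.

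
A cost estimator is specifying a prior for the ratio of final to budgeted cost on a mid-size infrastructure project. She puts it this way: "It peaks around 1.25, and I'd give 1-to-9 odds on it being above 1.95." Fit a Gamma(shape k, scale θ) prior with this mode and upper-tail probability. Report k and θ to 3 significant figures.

k ≈ 10.5, θ ≈ 0.132

Gamma(k,θ) with k>1 has mode (k−1)θ, so θ = 1.25/(k−1).
Need P(X < 1.95) = 0.9 with θ tied to k this way. Start at k = 2, θ = 1.25: P(X<1.95) ≈ 0.462.
Too low — raise k to concentrate. Iterating converges to k ≈ 10.5.
Then θ = 1.25/(10.5−1) ≈ 0.132.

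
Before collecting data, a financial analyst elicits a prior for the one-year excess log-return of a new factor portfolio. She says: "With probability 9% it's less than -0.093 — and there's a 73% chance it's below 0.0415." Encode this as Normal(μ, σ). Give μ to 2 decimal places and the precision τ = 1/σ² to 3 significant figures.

For Normal(μ,σ), the p-quantile is μ + z_p·σ. Here z_{0.09} = -1.341, z_{0.73} = 0.6128.
So -0.093 = μ − 1.341σ and 0.0415 = μ + 0.6128σ.
Subtracting: σ = (0.0415 − -0.093)/(0.6128 − (-1.341)) = 0.07.
Then μ = -0.093 − (-1.341)·0.07 = -0.00.
Precision τ = 1/σ² = 1/0.06885² = 211.

μ = -0.00, τ = 211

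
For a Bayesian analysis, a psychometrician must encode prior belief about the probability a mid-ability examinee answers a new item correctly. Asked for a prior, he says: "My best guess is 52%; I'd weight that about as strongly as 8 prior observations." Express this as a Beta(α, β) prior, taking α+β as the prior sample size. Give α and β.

Under the effective-sample-size interpretation, Beta(α, β) has prior mean α/(α+β) and prior sample size α+β.
So α+β = 8 and α/(α+β) = 0.52, giving α = 0.52·8 = 4.16 and β = 8 − 4.16 = 3.84.

α = 4.16, β = 3.84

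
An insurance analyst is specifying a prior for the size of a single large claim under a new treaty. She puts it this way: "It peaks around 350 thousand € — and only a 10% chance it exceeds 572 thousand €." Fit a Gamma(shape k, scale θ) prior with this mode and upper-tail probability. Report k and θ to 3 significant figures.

Gamma(k,θ) with k>1 has mode (k−1)θ, so θ = 350/(k−1).
Need P(X < 572) = 0.9 with θ tied to k this way. Start at k = 2, θ = 350: P(X<572) ≈ 0.486.
Too low — raise k to concentrate. Iterating converges to k ≈ 8.81.
Then θ = 350/(8.81−1) ≈ 44.8.

k ≈ 8.81, θ ≈ 44.8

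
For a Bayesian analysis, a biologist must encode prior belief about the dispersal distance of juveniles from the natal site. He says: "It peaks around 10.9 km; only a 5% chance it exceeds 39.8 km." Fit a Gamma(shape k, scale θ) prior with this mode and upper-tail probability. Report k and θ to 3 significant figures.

Gamma(k,θ) with k>1 has mode (k−1)θ, so θ = 10.9/(k−1).
Need P(X < 39.8) = 0.95 with θ tied to k this way. Start at k = 2, θ = 10.9: P(X<39.8) ≈ 0.879.
Too low — raise k to concentrate. Iterating converges to k ≈ 2.53.
Then θ = 10.9/(2.53−1) ≈ 7.14.

k ≈ 2.53, θ ≈ 7.14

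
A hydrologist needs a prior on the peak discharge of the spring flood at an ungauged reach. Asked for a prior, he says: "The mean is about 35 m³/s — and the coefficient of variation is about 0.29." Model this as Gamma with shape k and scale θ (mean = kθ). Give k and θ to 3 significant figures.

For Gamma(k, scale θ): mean = kθ, variance = kθ², so CV = 1/√k.
CV = 0.29, hence k = 1/CV² = 11.9.
Then θ = mean/k = 35/11.9 = 2.94.

k ≈ 11.9, θ ≈ 2.94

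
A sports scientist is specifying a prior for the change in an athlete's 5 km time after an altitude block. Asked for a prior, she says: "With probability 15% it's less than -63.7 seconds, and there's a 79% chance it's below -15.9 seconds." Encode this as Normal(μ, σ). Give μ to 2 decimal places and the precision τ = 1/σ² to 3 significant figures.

μ = -36.82, τ = 0.00149

The p-quantile of Normal(μ,σ) is μ + z_p·σ, with z_{0.15} = -1.036 and z_{0.79} = 0.8064.
Eliminate σ: μ = (z₂·x₁ − z₁·x₂)/(z₂ − z₁) = (0.8064·-63.7 − (-1.036)·-15.9)/1.843 = -36.82.
Then σ = (x₂ − x₁)/(z₂ − z₁) = (-15.9 − -63.7)/1.843 = 25.94.
Precision τ = 1/σ² = 1/25.94² = 0.00149.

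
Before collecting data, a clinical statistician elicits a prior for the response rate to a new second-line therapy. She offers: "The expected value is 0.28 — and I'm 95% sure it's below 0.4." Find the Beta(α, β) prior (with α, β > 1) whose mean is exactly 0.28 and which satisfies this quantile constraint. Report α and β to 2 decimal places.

α ≈ 11.48, β ≈ 29.51

With mean 0.28 fixed, write α = 0.28s, β = 0.72s where s = α+β.
Need P(θ < 0.4) = 0.95 under Beta(0.28s, 0.72s). Normal approximation: (q−m)/√(m(1−m)/s) ≈ z_{0.95} = 1.64, so s ≈ 0.28·0.72·(1.64)²/(0.4−0.28)² = 37.9.
At s = 37.9: P(θ<0.4) ≈ 0.943. Adjusting to match 0.95 gives s ≈ 40.99.
So α = 0.28·40.99 ≈ 11.48, β = 0.72·40.99 ≈ 29.51.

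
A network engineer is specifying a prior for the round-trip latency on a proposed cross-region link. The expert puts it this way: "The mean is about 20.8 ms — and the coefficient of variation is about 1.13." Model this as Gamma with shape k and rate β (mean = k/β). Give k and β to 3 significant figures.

For Gamma(k, rate β): mean = k/β, variance = k/β², so CV = 1/√k.
CV = 1.13, hence k = 1/CV² = 0.783.
Then β = k/mean = 0.783/20.8 = 0.0377.

k ≈ 0.783, β ≈ 0.0377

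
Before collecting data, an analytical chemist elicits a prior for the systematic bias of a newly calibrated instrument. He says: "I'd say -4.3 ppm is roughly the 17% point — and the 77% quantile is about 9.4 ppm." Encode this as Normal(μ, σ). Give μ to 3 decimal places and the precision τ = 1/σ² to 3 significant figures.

The p-quantile of Normal(μ,σ) is μ + z_p·σ, with z_{0.17} = -0.9542 and z_{0.77} = 0.7388.
Eliminate σ: μ = (z₂·x₁ − z₁·x₂)/(z₂ − z₁) = (0.7388·-4.3 − (-0.9542)·9.4)/1.693 = 3.421.
Then σ = (x₂ − x₁)/(z₂ − z₁) = (9.4 − -4.3)/1.693 = 8.092.
Precision τ = 1/σ² = 1/8.092² = 0.0153.

μ = 3.421, τ = 0.0153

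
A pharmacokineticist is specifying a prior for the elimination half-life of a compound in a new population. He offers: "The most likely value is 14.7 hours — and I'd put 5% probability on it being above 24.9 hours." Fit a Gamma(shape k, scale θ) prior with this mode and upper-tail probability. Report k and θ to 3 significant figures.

Gamma(k,θ) with k>1 has mode (k−1)θ, so θ = 14.7/(k−1).
Need P(X < 24.9) = 0.95 with θ tied to k this way. Start at k = 2, θ = 14.7: P(X<24.9) ≈ 0.505.
Too low — raise k to concentrate. Iterating converges to k ≈ 11.1.
Then θ = 14.7/(11.1−1) ≈ 1.46.

k ≈ 11.1, θ ≈ 1.46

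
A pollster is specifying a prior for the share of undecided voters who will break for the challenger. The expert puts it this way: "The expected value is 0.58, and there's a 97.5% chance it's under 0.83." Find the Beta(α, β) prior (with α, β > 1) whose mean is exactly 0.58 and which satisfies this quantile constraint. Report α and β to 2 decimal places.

With mean 0.58 fixed, write α = 0.58s, β = 0.42s where s = α+β.
Need P(θ < 0.83) = 0.975 under Beta(0.58s, 0.42s). Normal approximation: (q−m)/√(m(1−m)/s) ≈ z_{0.975} = 1.96, so s ≈ 0.58·0.42·(1.96)²/(0.83−0.58)² = 15.0.
At s = 15.0: P(θ<0.83) ≈ 0.986. Adjusting to match 0.975 gives s ≈ 12.00.
So α = 0.58·12.00 ≈ 6.96, β = 0.42·12.00 ≈ 5.04.

α ≈ 6.96, β ≈ 5.04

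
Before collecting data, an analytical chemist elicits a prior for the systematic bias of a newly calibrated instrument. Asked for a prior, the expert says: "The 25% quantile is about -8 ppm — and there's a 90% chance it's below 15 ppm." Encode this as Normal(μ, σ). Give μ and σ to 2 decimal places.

For Normal(μ,σ), the p-quantile is μ + z_p·σ. Here z_{0.25} = -0.6745, z_{0.9} = 1.282.
So -8 = μ − 0.6745σ and 15 = μ + 1.282σ.
Subtracting: σ = (15 − -8)/(1.282 − (-0.6745)) = 11.76.
Then μ = -8 − (-0.6745)·11.76 = -0.07.

μ = -0.07, σ = 11.76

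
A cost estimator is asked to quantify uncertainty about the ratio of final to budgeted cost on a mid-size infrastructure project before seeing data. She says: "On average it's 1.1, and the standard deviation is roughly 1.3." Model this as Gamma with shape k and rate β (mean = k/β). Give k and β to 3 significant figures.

For Gamma(k, rate β): mean = k/β, variance = k/β², so CV = 1/√k.
CV = SD/mean = 1.3/1.1 = 1.182, hence k = 1/CV² = 0.716.
Then β = k/mean = 0.716/1.1 = 0.651.

k ≈ 0.716, β ≈ 0.651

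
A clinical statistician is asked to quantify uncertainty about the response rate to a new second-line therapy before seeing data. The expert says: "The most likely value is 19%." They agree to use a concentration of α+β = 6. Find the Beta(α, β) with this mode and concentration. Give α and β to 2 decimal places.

For α,β > 1 the Beta mode is (α−1)/(α+β−2). With α+β = 6, the mode is (α−1)/4.
Set (α−1)/4 = 0.19 → α = 1 + 0.19·4 = 1.76.
β = 6 − α = 4.24.

α = 1.76, β = 4.24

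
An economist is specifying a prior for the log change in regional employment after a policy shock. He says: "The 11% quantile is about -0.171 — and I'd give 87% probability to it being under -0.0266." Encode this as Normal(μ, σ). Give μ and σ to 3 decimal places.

The p-quantile of Normal(μ,σ) is μ + z_p·σ, with z_{0.11} = -1.227 and z_{0.87} = 1.126.
Eliminate σ: μ = (z₂·x₁ − z₁·x₂)/(z₂ − z₁) = (1.126·-0.171 − (-1.227)·-0.0266)/2.353 = -0.096.
Then σ = (x₂ − x₁)/(z₂ − z₁) = (-0.0266 − -0.171)/2.353 = 0.061.

μ = -0.096, σ = 0.061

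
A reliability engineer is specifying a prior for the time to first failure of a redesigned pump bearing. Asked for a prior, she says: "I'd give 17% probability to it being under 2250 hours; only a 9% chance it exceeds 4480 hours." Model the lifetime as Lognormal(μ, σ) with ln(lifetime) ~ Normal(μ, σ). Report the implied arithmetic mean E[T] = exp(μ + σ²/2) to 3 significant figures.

E[T] ≈ 3130 hours

If T ~ Lognormal(μ,σ) then ln T ~ Normal(μ,σ), so the p-quantile of ln T is μ + z_p·σ.
ln(2250) = 7.719 and ln(4480) = 8.407; z_{0.17} = -0.9542, z_{0.91} = 1.341.
σ = (8.407 − 7.719)/(1.341 − (-0.9542)) = 0.300.
μ = 7.719 − (-0.9542)·0.300 = 8.005.
E[T] = exp(μ + σ²/2) = exp(8.005 + 0.0450) = 3130 hours.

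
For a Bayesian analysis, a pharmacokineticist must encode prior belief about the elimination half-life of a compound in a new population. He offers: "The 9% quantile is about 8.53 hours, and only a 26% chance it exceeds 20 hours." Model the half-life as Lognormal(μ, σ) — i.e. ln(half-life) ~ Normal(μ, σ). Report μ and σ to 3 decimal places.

μ ≈ 2.719, σ ≈ 0.429

If T ~ Lognormal(μ,σ) then ln T ~ Normal(μ,σ), so the p-quantile of ln T is μ + z_p·σ.
ln(8.53) = 2.144 and ln(20) = 2.996; z_{0.09} = -1.341, z_{0.74} = 0.6433.
σ = (2.996 − 2.144)/(0.6433 − (-1.341)) = 0.429.
μ = 2.144 − (-1.341)·0.429 = 2.719.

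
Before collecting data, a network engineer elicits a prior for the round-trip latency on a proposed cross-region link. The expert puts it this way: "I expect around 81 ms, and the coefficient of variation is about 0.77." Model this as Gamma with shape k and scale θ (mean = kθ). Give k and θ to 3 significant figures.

k ≈ 1.69, θ ≈ 48

For Gamma(k, scale θ): mean = kθ, variance = kθ², so CV = 1/√k.
CV = 0.77, hence k = 1/CV² = 1.69.
Then θ = mean/k = 81/1.69 = 48.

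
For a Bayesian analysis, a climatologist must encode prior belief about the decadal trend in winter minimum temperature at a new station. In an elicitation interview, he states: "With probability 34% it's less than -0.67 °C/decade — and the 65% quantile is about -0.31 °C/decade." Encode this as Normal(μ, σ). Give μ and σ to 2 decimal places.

μ = -0.48, σ = 0.45

For Normal(μ,σ), the p-quantile is μ + z_p·σ. Here z_{0.34} = -0.4125, z_{0.65} = 0.3853.
So -0.67 = μ − 0.4125σ and -0.31 = μ + 0.3853σ.
Subtracting: σ = (-0.31 − -0.67)/(0.3853 − (-0.4125)) = 0.45.
Then μ = -0.67 − (-0.4125)·0.45 = -0.48.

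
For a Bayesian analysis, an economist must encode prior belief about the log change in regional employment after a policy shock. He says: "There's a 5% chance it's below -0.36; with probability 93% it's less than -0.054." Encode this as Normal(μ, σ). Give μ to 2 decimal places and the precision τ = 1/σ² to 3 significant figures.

The p-quantile of Normal(μ,σ) is μ + z_p·σ, with z_{0.05} = -1.645 and z_{0.93} = 1.476.
Eliminate σ: μ = (z₂·x₁ − z₁·x₂)/(z₂ − z₁) = (1.476·-0.36 − (-1.645)·-0.054)/3.121 = -0.20.
Then σ = (x₂ − x₁)/(z₂ − z₁) = (-0.054 − -0.36)/3.121 = 0.10.
Precision τ = 1/σ² = 1/0.09806² = 104.

μ = -0.20, τ = 104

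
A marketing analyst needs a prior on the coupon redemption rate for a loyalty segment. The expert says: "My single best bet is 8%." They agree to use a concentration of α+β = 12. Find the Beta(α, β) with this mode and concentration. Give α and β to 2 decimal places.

α = 1.80, β = 10.20

For α,β > 1 the Beta mode is (α−1)/(α+β−2). With α+β = 12, the mode is (α−1)/10.
Set (α−1)/10 = 0.08 → α = 1 + 0.08·10 = 1.80.
β = 12 − α = 10.20.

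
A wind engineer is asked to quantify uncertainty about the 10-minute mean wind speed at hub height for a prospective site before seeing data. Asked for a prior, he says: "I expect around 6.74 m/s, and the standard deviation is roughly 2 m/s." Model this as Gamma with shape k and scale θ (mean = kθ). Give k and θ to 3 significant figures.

k ≈ 11.4, θ ≈ 0.593

For Gamma(k, scale θ): mean = kθ, variance = kθ², so CV = 1/√k.
CV = SD/mean = 2/6.74 = 0.2967, hence k = 1/CV² = 11.4.
Then θ = mean/k = 6.74/11.4 = 0.593.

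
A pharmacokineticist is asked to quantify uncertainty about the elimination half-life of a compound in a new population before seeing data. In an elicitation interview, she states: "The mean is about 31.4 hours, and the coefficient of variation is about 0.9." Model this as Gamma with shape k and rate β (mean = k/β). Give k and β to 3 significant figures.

k ≈ 1.23, β ≈ 0.0393

For Gamma(k, rate β): mean = k/β, variance = k/β², so CV = 1/√k.
CV = 0.9, hence k = 1/CV² = 1.23.
Then β = k/mean = 1.23/31.4 = 0.0393.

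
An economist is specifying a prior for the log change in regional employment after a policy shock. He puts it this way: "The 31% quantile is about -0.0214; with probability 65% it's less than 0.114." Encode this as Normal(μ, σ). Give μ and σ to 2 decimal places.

μ = 0.05, σ = 0.15

The p-quantile of Normal(μ,σ) is μ + z_p·σ, with z_{0.31} = -0.4959 and z_{0.65} = 0.3853.
Eliminate σ: μ = (z₂·x₁ − z₁·x₂)/(z₂ − z₁) = (0.3853·-0.0214 − (-0.4959)·0.114)/0.8812 = 0.05.
Then σ = (x₂ − x₁)/(z₂ − z₁) = (0.114 − -0.0214)/0.8812 = 0.15.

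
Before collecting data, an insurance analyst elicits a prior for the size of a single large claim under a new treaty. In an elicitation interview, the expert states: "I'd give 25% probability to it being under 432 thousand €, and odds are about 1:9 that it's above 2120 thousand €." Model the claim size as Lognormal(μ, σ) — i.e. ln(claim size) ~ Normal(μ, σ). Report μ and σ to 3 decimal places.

μ ≈ 6.617, σ ≈ 0.813

If T ~ Lognormal(μ,σ) then ln T ~ Normal(μ,σ), so the p-quantile of ln T is μ + z_p·σ.
ln(432) = 6.068 and ln(2120) = 7.659; z_{0.25} = -0.6745, z_{0.9} = 1.282.
σ = (7.659 − 6.068)/(1.282 − (-0.6745)) = 0.813.
μ = 6.068 − (-0.6745)·0.813 = 6.617.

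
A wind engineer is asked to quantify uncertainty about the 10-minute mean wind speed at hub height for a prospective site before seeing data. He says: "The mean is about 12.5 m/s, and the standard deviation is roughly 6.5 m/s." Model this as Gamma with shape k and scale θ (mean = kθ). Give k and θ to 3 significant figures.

k ≈ 3.7, θ ≈ 3.38

For Gamma(k, scale θ): mean = kθ, variance = kθ², so CV = 1/√k.
CV = SD/mean = 6.5/12.5 = 0.52, hence k = 1/CV² = 3.7.
Then θ = mean/k = 12.5/3.7 = 3.38.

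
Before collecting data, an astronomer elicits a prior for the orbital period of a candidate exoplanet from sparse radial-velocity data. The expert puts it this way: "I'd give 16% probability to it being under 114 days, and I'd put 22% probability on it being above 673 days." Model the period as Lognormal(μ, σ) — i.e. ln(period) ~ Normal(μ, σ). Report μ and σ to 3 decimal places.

If T ~ Lognormal(μ,σ) then ln T ~ Normal(μ,σ), so the p-quantile of ln T is μ + z_p·σ.
ln(114) = 4.736 and ln(673) = 6.512; z_{0.16} = -0.9945, z_{0.78} = 0.7722.
σ = (6.512 − 4.736)/(0.7722 − (-0.9945)) = 1.005.
μ = 4.736 − (-0.9945)·1.005 = 5.736.

μ ≈ 5.736, σ ≈ 1.005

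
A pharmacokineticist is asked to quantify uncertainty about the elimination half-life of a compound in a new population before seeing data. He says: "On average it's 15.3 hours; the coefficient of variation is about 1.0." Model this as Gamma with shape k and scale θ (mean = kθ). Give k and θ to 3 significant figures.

k ≈ 1, θ ≈ 15.3

For Gamma(k, scale θ): mean = kθ, variance = kθ², so CV = 1/√k.
CV = 1.0, hence k = 1/CV² = 1.
Then θ = mean/k = 15.3/1 = 15.3.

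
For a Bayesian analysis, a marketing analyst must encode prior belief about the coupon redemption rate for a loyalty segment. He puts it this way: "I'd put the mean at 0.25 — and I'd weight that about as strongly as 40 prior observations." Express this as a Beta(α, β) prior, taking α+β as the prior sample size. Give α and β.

Under the effective-sample-size interpretation, Beta(α, β) has prior mean α/(α+β) and prior sample size α+β.
So α+β = 40 and α/(α+β) = 0.25, giving α = 0.25·40 = 10 and β = 40 − 10 = 30.

α = 10, β = 30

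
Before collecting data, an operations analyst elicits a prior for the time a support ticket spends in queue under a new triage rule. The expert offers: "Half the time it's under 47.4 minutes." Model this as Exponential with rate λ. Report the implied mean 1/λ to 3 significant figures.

mean ≈ 68.4 minutes

Exponential median = ln 2 / λ, so λ = ln 2 / 47.4 = 0.0146.
Mean = 1/λ = 68.4 minutes.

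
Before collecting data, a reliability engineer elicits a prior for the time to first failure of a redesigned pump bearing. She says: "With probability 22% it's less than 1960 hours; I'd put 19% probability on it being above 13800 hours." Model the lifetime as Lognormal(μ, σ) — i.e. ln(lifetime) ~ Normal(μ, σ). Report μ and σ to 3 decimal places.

If T ~ Lognormal(μ,σ) then ln T ~ Normal(μ,σ), so the p-quantile of ln T is μ + z_p·σ.
ln(1960) = 7.581 and ln(13800) = 9.532; z_{0.22} = -0.7722, z_{0.81} = 0.8779.
σ = (9.532 − 7.581)/(0.8779 − (-0.7722)) = 1.183.
μ = 7.581 − (-0.7722)·1.183 = 8.494.

μ ≈ 8.494, σ ≈ 1.183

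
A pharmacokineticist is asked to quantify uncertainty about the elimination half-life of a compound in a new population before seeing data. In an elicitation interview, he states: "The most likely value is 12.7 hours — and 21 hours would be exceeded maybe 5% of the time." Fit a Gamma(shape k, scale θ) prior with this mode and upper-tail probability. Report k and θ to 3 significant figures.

Gamma(k,θ) with k>1 has mode (k−1)θ, so θ = 12.7/(k−1).
Need P(X < 21) = 0.95 with θ tied to k this way. Start at k = 2, θ = 12.7: P(X<21) ≈ 0.492.
Too low — raise k to concentrate. Iterating converges to k ≈ 12.
Then θ = 12.7/(12−1) ≈ 1.15.

k ≈ 12, θ ≈ 1.15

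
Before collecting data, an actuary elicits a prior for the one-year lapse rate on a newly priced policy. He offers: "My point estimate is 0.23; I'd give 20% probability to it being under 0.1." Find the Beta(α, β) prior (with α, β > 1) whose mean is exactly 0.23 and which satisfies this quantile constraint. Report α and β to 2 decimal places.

With mean 0.23 fixed, write α = 0.23s, β = 0.77s where s = α+β.
Need P(θ < 0.1) = 0.2 under Beta(0.23s, 0.77s). Normal approximation: (q−m)/√(m(1−m)/s) ≈ z_{0.2} = -0.842, so s ≈ 0.23·0.77·(-0.842)²/(0.1−0.23)² = 7.4.
At s = 7.4: P(θ<0.1) ≈ 0.202. Adjusting to match 0.2 gives s ≈ 7.53.
So α = 0.23·7.53 ≈ 1.73, β = 0.77·7.53 ≈ 5.79.

α ≈ 1.73, β ≈ 5.79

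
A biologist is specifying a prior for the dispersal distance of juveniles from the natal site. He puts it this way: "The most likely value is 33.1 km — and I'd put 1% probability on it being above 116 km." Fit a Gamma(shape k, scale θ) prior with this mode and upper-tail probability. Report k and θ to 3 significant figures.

k ≈ 3.75, θ ≈ 12

Gamma(k,θ) with k>1 has mode (k−1)θ, so θ = 33.1/(k−1).
Need P(X < 116) = 0.99 with θ tied to k this way. Start at k = 2, θ = 33.1: P(X<116) ≈ 0.865.
Too low — raise k to concentrate. Iterating converges to k ≈ 3.75.
Then θ = 33.1/(3.75−1) ≈ 12.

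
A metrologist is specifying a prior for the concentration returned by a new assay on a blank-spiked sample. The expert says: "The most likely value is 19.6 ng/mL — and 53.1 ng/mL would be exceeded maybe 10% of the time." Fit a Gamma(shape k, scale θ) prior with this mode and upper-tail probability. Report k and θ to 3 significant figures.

k ≈ 2.93, θ ≈ 10.2

Gamma(k,θ) with k>1 has mode (k−1)θ, so θ = 19.6/(k−1).
Need P(X < 53.1) = 0.9 with θ tied to k this way. Start at k = 2, θ = 19.6: P(X<53.1) ≈ 0.753.
Too low — raise k to concentrate. Iterating converges to k ≈ 2.93.
Then θ = 19.6/(2.93−1) ≈ 10.2.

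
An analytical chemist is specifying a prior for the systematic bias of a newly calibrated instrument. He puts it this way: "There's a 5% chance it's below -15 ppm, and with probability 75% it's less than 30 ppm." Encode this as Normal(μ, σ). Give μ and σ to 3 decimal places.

For Normal(μ,σ), the p-quantile is μ + z_p·σ. Here z_{0.05} = -1.645, z_{0.75} = 0.6745.
So -15 = μ − 1.645σ and 30 = μ + 0.6745σ.
Subtracting: σ = (30 − -15)/(0.6745 − (-1.645)) = 19.402.
Then μ = -15 − (-1.645)·19.402 = 16.914.

μ = 16.914, σ = 19.402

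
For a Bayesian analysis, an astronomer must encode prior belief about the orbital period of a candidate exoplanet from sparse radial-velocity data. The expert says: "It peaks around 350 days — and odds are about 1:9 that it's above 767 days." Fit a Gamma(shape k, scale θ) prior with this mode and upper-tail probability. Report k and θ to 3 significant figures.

k ≈ 4.12, θ ≈ 112

Gamma(k,θ) with k>1 has mode (k−1)θ, so θ = 350/(k−1).
Need P(X < 767) = 0.9 with θ tied to k this way. Start at k = 2, θ = 350: P(X<767) ≈ 0.643.
Too low — raise k to concentrate. Iterating converges to k ≈ 4.12.
Then θ = 350/(4.12−1) ≈ 112.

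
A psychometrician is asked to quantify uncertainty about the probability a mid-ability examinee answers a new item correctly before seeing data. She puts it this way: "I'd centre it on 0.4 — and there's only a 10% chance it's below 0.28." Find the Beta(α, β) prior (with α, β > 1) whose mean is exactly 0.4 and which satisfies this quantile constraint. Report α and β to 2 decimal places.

With mean 0.4 fixed, write α = 0.4s, β = 0.6s where s = α+β.
Need P(θ < 0.28) = 0.1 under Beta(0.4s, 0.6s). Normal approximation: (q−m)/√(m(1−m)/s) ≈ z_{0.1} = -1.28, so s ≈ 0.4·0.6·(-1.28)²/(0.28−0.4)² = 27.4.
At s = 27.4: P(θ<0.28) ≈ 0.095. Adjusting to match 0.1 gives s ≈ 26.21.
So α = 0.4·26.21 ≈ 10.49, β = 0.6·26.21 ≈ 15.73.

α ≈ 10.49, β ≈ 15.73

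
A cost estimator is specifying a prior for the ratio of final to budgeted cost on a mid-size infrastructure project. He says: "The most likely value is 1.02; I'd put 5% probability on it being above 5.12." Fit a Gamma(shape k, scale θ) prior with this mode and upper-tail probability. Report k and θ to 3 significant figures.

Gamma(k,θ) with k>1 has mode (k−1)θ, so θ = 1.02/(k−1).
Need P(X < 5.12) = 0.95 with θ tied to k this way. Start at k = 2, θ = 1.02: P(X<5.12) ≈ 0.960.
Too high — lower k to spread out. Iterating converges to k ≈ 1.92.
Then θ = 1.02/(1.92−1) ≈ 1.11.

k ≈ 1.92, θ ≈ 1.11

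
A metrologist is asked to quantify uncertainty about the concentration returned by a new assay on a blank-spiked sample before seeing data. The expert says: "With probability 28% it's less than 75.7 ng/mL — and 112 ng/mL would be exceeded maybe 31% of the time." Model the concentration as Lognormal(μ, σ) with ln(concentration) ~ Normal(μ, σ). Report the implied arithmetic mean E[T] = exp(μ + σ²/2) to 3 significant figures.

E[T] ≈ 99.9 ng/mL

If T ~ Lognormal(μ,σ) then ln T ~ Normal(μ,σ), so the p-quantile of ln T is μ + z_p·σ.
ln(75.7) = 4.327 and ln(112) = 4.718; z_{0.28} = -0.5828, z_{0.69} = 0.4959.
σ = (4.718 − 4.327)/(0.4959 − (-0.5828)) = 0.363.
μ = 4.327 − (-0.5828)·0.363 = 4.538.
E[T] = exp(μ + σ²/2) = exp(4.538 + 0.0659) = 99.9 ng/mL.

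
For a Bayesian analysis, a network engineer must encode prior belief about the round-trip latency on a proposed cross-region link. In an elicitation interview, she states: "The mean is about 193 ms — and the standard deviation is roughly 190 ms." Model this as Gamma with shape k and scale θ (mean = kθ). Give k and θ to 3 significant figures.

For Gamma(k, scale θ): mean = kθ, variance = kθ², so CV = 1/√k.
CV = SD/mean = 190/193 = 0.9845, hence k = 1/CV² = 1.03.
Then θ = mean/k = 193/1.03 = 187.

k ≈ 1.03, θ ≈ 187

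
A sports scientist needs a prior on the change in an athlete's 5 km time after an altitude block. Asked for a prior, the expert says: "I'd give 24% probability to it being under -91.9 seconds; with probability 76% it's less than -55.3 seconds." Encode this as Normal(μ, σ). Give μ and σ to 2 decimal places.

The p-quantile of Normal(μ,σ) is μ + z_p·σ, with z_{0.24} = -0.7063 and z_{0.76} = 0.7063.
Eliminate σ: μ = (z₂·x₁ − z₁·x₂)/(z₂ − z₁) = (0.7063·-91.9 − (-0.7063)·-55.3)/1.413 = -73.60.
Then σ = (x₂ − x₁)/(z₂ − z₁) = (-55.3 − -91.9)/1.413 = 25.91.

μ = -73.60, σ = 25.91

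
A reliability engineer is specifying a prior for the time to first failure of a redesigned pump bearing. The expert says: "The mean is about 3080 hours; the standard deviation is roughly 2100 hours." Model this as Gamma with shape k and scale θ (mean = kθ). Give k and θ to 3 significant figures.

For Gamma(k, scale θ): mean = kθ, variance = kθ², so CV = 1/√k.
CV = SD/mean = 2100/3080 = 0.6818, hence k = 1/CV² = 2.15.
Then θ = mean/k = 3080/2.15 = 1430.

k ≈ 2.15, θ ≈ 1430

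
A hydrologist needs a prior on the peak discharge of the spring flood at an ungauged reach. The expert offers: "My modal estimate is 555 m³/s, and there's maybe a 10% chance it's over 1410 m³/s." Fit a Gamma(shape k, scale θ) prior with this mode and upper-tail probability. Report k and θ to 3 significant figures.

Gamma(k,θ) with k>1 has mode (k−1)θ, so θ = 555/(k−1).
Need P(X < 1410) = 0.9 with θ tied to k this way. Start at k = 2, θ = 555: P(X<1410) ≈ 0.721.
Too low — raise k to concentrate. Iterating converges to k ≈ 3.21.
Then θ = 555/(3.21−1) ≈ 251.

k ≈ 3.21, θ ≈ 251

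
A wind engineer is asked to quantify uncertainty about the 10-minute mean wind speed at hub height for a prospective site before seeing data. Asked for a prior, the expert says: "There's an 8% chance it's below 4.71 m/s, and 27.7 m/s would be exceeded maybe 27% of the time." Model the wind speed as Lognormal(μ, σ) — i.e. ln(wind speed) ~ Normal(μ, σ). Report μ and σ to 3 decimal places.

If T ~ Lognormal(μ,σ) then ln T ~ Normal(μ,σ), so the p-quantile of ln T is μ + z_p·σ.
ln(4.71) = 1.55 and ln(27.7) = 3.321; z_{0.08} = -1.405, z_{0.73} = 0.6128.
σ = (3.321 − 1.55)/(0.6128 − (-1.405)) = 0.878.
μ = 1.55 − (-1.405)·0.878 = 2.783.

μ ≈ 2.783, σ ≈ 0.878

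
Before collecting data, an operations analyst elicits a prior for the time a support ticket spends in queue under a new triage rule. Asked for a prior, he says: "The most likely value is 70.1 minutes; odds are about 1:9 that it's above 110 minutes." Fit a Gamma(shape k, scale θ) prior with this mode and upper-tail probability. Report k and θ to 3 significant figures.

Gamma(k,θ) with k>1 has mode (k−1)θ, so θ = 70.1/(k−1).
Need P(X < 110) = 0.9 with θ tied to k this way. Start at k = 2, θ = 70.1: P(X<110) ≈ 0.465.
Too low — raise k to concentrate. Iterating converges to k ≈ 10.2.
Then θ = 70.1/(10.2−1) ≈ 7.6.

k ≈ 10.2, θ ≈ 7.6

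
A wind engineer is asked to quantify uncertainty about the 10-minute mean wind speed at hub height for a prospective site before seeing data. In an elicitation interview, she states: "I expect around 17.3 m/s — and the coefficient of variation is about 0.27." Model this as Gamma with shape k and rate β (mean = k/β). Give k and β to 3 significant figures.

k ≈ 13.7, β ≈ 0.793

For Gamma(k, rate β): mean = k/β, variance = k/β², so CV = 1/√k.
CV = 0.27, hence k = 1/CV² = 13.7.
Then β = k/mean = 13.7/17.3 = 0.793.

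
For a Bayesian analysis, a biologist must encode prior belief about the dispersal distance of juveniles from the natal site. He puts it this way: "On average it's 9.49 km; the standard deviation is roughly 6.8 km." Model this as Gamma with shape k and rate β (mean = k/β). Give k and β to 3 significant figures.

k ≈ 1.95, β ≈ 0.205

For Gamma(k, rate β): mean = k/β, variance = k/β², so CV = 1/√k.
CV = SD/mean = 6.8/9.49 = 0.7165, hence k = 1/CV² = 1.95.
Then β = k/mean = 1.95/9.49 = 0.205.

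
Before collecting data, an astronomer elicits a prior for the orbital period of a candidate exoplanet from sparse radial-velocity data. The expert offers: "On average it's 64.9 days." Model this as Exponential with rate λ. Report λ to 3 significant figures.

Exponential mean = 1/λ, so λ = 1/64.9 = 0.0154.

λ ≈ 0.0154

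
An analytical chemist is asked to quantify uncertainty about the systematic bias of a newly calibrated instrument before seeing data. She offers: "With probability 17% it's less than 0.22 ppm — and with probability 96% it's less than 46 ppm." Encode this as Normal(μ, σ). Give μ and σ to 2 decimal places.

μ = 16.37, σ = 16.93

The p-quantile of Normal(μ,σ) is μ + z_p·σ, with z_{0.17} = -0.9542 and z_{0.96} = 1.751.
Eliminate σ: μ = (z₂·x₁ − z₁·x₂)/(z₂ − z₁) = (1.751·0.22 − (-0.9542)·46)/2.705 = 16.37.
Then σ = (x₂ − x₁)/(z₂ − z₁) = (46 − 0.22)/2.705 = 16.93.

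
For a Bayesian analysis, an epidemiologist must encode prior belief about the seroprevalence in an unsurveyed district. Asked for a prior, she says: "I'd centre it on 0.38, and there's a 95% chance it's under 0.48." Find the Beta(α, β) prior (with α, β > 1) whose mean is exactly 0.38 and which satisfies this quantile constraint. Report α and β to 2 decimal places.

α ≈ 24.92, β ≈ 40.66

With mean 0.38 fixed, write α = 0.38s, β = 0.62s where s = α+β.
Need P(θ < 0.48) = 0.95 under Beta(0.38s, 0.62s). Normal approximation: (q−m)/√(m(1−m)/s) ≈ z_{0.95} = 1.64, so s ≈ 0.38·0.62·(1.64)²/(0.48−0.38)² = 63.7.
At s = 63.7: P(θ<0.48) ≈ 0.948. Adjusting to match 0.95 gives s ≈ 65.58.
So α = 0.38·65.58 ≈ 24.92, β = 0.62·65.58 ≈ 40.66.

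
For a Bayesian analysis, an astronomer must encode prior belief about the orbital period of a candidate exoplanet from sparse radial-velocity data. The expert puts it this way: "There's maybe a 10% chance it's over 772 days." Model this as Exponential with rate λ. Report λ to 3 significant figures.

P(T > 772.0) = e^(−λ·772.0) = 0.1, so λ = −ln(0.1)/772.0 = 0.00298.

λ ≈ 0.00298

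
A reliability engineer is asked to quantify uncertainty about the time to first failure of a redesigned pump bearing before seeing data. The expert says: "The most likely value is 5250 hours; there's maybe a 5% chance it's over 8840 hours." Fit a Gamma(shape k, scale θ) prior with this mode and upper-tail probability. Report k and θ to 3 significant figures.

k ≈ 11.3, θ ≈ 510

Gamma(k,θ) with k>1 has mode (k−1)θ, so θ = 5250/(k−1).
Need P(X < 8840) = 0.95 with θ tied to k this way. Start at k = 2, θ = 5250: P(X<8840) ≈ 0.502.
Too low — raise k to concentrate. Iterating converges to k ≈ 11.3.
Then θ = 5250/(11.3−1) ≈ 510.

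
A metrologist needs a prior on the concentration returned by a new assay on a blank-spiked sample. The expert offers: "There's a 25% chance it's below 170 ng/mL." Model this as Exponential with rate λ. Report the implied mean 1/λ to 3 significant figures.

mean ≈ 591 ng/mL

P(T < 170.0) = 1 − e^(−λ·170.0) = 0.25, so λ = −ln(1−0.25)/170.0 = −ln(0.75)/170.0 = 0.00169.
Mean = 1/λ = 591 ng/mL.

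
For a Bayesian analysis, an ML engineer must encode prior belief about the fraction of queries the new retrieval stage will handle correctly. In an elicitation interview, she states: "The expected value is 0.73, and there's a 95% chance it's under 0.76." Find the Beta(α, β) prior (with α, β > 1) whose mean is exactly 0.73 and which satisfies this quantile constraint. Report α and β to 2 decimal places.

With mean 0.73 fixed, write α = 0.73s, β = 0.27s where s = α+β.
Need P(θ < 0.76) = 0.95 under Beta(0.73s, 0.27s). Normal approximation: (q−m)/√(m(1−m)/s) ≈ z_{0.95} = 1.64, so s ≈ 0.73·0.27·(1.64)²/(0.76−0.73)² = 592.5.
At s = 592.5: P(θ<0.76) ≈ 0.953. Adjusting to match 0.95 gives s ≈ 573.79.
So α = 0.73·573.79 ≈ 418.86, β = 0.27·573.79 ≈ 154.92.

α ≈ 418.86, β ≈ 154.92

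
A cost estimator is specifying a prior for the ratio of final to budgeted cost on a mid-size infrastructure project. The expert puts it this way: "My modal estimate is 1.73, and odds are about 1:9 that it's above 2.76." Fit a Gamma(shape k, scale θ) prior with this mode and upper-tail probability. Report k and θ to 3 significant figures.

Gamma(k,θ) with k>1 has mode (k−1)θ, so θ = 1.73/(k−1).
Need P(X < 2.76) = 0.9 with θ tied to k this way. Start at k = 2, θ = 1.73: P(X<2.76) ≈ 0.474.
Too low — raise k to concentrate. Iterating converges to k ≈ 9.61.
Then θ = 1.73/(9.61−1) ≈ 0.201.

k ≈ 9.61, θ ≈ 0.201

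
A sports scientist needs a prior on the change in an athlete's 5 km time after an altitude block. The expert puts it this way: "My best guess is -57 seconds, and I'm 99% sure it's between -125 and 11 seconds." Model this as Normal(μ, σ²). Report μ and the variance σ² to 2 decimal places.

μ = -57.00, σ² = 696.92

A symmetric 99% interval runs μ ± z·σ with z = 2.576.
Half-width = 68, so σ = 68/2.576 = 26.399 and σ² = 696.92.
μ is the stated best guess, -57.00.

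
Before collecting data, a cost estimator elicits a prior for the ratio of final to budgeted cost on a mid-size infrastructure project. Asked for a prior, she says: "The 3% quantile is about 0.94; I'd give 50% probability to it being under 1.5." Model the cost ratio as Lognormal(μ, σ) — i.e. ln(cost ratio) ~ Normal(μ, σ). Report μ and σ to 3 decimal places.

μ ≈ 0.405, σ ≈ 0.248

If T ~ Lognormal(μ,σ) then ln T ~ Normal(μ,σ), so the p-quantile of ln T is μ + z_p·σ.
ln(0.94) = -0.06188 and ln(1.5) = 0.4055; z_{0.03} = -1.881, z_{0.5} = 0.
σ = (0.4055 − -0.06188)/(0 − (-1.881)) = 0.248.
μ = -0.06188 − (-1.881)·0.248 = 0.405.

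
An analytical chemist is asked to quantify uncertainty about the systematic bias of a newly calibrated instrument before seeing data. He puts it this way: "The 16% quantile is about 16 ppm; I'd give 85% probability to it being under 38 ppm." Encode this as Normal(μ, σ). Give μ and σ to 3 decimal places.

For Normal(μ,σ), the p-quantile is μ + z_p·σ. Here z_{0.16} = -0.9945, z_{0.85} = 1.036.
So 16 = μ − 0.9945σ and 38 = μ + 1.036σ.
Subtracting: σ = (38 − 16)/(1.036 − (-0.9945)) = 10.833.
Then μ = 16 − (-0.9945)·10.833 = 26.773.

μ = 26.773, σ = 10.833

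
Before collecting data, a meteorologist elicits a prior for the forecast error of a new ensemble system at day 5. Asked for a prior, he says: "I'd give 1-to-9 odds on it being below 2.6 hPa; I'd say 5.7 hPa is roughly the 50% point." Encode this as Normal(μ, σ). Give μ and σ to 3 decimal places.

μ = 5.700, σ = 2.419

For Normal(μ,σ), the p-quantile is μ + z_p·σ. Here z_{0.1} = -1.282, z_{0.5} = 0.
So 2.6 = μ − 1.282σ and 5.7 = μ + 0σ.
Subtracting: σ = (5.7 − 2.6)/(0 − (-1.282)) = 2.419.
Then μ = 2.6 − (-1.282)·2.419 = 5.700.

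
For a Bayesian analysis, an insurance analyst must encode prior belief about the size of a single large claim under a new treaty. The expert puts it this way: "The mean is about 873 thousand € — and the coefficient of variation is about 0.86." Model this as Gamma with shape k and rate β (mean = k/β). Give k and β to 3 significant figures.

For Gamma(k, rate β): mean = k/β, variance = k/β², so CV = 1/√k.
CV = 0.86, hence k = 1/CV² = 1.35.
Then β = k/mean = 1.35/873 = 0.00155.

k ≈ 1.35, β ≈ 0.00155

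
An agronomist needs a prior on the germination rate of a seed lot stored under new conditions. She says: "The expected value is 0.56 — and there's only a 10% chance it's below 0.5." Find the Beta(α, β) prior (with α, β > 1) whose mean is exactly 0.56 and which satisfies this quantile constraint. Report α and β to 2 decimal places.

With mean 0.56 fixed, write α = 0.56s, β = 0.44s where s = α+β.
Need P(θ < 0.5) = 0.1 under Beta(0.56s, 0.44s). Normal approximation: (q−m)/√(m(1−m)/s) ≈ z_{0.1} = -1.28, so s ≈ 0.56·0.44·(-1.28)²/(0.5−0.56)² = 112.4.
At s = 112.4: P(θ<0.5) ≈ 0.101. Adjusting to match 0.1 gives s ≈ 112.94.
So α = 0.56·112.94 ≈ 63.24, β = 0.44·112.94 ≈ 49.69.

α ≈ 63.24, β ≈ 49.69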